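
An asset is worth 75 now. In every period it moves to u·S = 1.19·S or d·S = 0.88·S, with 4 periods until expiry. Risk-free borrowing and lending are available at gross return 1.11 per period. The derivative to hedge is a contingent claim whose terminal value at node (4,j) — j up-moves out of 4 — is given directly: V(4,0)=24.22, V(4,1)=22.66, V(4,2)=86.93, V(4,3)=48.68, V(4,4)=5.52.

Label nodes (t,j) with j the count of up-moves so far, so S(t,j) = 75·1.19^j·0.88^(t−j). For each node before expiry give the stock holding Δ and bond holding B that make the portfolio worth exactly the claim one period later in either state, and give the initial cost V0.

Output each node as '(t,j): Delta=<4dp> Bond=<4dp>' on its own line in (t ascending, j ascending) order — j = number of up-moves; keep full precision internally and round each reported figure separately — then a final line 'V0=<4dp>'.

(0,0): Delta=-0.7682 Bond=85.6662
(1,0): Delta=0.1369 Bond=35.3484
(1,1): Delta=-1.0011 Bond=115.8690
(2,0): Delta=2.3658 Bond=-90.2169
(2,1): Delta=-0.4364 Bond=84.2641
(2,2): Delta=-1.1463 Bond=144.0409
(3,0): Delta=-0.0985 Bond=25.8094
(3,1): Delta=2.9997 Bond=-143.9494
(3,2): Delta=-1.3202 Bond=176.1357
(3,3): Delta=-1.1016 Bond=154.2331
V0=28.0485

Since d<R<u, set p* = (R−d)/(u−d) = 0.7419; price each node as the discounted p*-expectation of its children.
At expiry t=4: V(4,0)=24.2200, V(4,1)=22.6600, V(4,2)=86.9300, V(4,3)=48.6800, V(4,4)=5.5200
  t=3,j=0: stock 51.1104 → up 60.8214 (V=22.6600), down 44.9772 (V=24.2200). Price 20.7771; hedge Δ=-0.0985, bond B=25.8094.
  t=3,j=1: stock 69.1152 → up 82.2471 (V=86.9300), down 60.8214 (V=22.6600). Price 63.3731; hedge Δ=2.9997, bond B=-143.9494.
  t=3,j=2: stock 93.4626 → up 111.2205 (V=48.6800), down 82.2471 (V=86.9300). Price 52.7486; hedge Δ=-1.3202, bond B=176.1357.
  t=3,j=3: stock 126.3869 → up 150.4004 (V=5.5200), down 111.2205 (V=48.6800). Price 15.0073; hedge Δ=-1.1016, bond B=154.2331.
  t=2,j=0: stock 58.0800 → up 69.1152 (V=63.3731), down 51.1104 (V=20.7771). Price 47.1897; hedge Δ=2.3658, bond B=-90.2169.
  t=2,j=1: stock 78.5400 → up 93.4626 (V=52.7486), down 69.1152 (V=63.3731). Price 49.9914; hedge Δ=-0.4364, bond B=84.2641.
  t=2,j=2: stock 106.2075 → up 126.3869 (V=15.0073), down 93.4626 (V=52.7486). Price 22.2946; hedge Δ=-1.1463, bond B=144.0409.
  t=1,j=0: stock 66.0000 → up 78.5400 (V=49.9914), down 58.0800 (V=47.1897). Price 44.3859; hedge Δ=0.1369, bond B=35.3484.
  t=1,j=1: stock 89.2500 → up 106.2075 (V=22.2946), down 78.5400 (V=49.9914). Price 26.5244; hedge Δ=-1.0011, bond B=115.8690.
  t=0,j=0: stock 75.0000 → up 89.2500 (V=26.5244), down 66.0000 (V=44.3859). Price 28.0485; hedge Δ=-0.7682, bond B=85.6662.
The time-0 hedge costs 28.0485, which is the no-arbitrage price.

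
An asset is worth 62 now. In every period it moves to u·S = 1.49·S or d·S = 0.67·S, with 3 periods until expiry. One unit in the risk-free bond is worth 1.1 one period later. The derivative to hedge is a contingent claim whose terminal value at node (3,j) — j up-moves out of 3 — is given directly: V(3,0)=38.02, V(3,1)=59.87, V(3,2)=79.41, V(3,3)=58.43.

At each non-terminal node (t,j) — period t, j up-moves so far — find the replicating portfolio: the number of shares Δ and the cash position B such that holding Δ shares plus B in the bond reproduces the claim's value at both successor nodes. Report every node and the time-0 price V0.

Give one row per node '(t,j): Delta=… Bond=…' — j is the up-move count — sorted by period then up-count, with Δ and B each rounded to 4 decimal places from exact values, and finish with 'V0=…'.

Risk-neutral probability p* = (R−d)/(u−d) = (1.1−0.67)/(1.49−0.67) = 0.5244.
At expiry t=3: V(3,0)=38.0200, V(3,1)=59.8700, V(3,2)=79.4100, V(3,3)=58.4300
  t=2,j=0: stock 27.8318 → up 41.4694 (V=59.8700), down 18.6473 (V=38.0200). Price 44.9799; hedge Δ=0.9574, bond B=18.3336.
  t=2,j=1: stock 61.8946 → up 92.2230 (V=79.4100), down 41.4694 (V=59.8700). Price 63.7424; hedge Δ=0.3850, bond B=39.9131.
  t=2,j=2: stock 137.6462 → up 205.0928 (V=58.4300), down 92.2230 (V=79.4100). Price 62.1894; hedge Δ=-0.1859, bond B=87.7747.
  t=1,j=0: stock 41.5400 → up 61.8946 (V=63.7424), down 27.8318 (V=44.9799). Price 49.8352; hedge Δ=0.5508, bond B=26.9542.
  t=1,j=1: stock 92.3800 → up 137.6462 (V=62.1894), down 61.8946 (V=63.7424). Price 57.2073; hedge Δ=-0.0205, bond B=59.1011.
  t=0,j=0: stock 62.0000 → up 92.3800 (V=57.2073), down 41.5400 (V=49.8352). Price 48.8191; hedge Δ=0.1450, bond B=39.8289.
Each (Δ,B) replicates both successor values, so the strategy is self-financing and V0 is arbitrage-free.

(0,0): Delta=0.1450 Bond=39.8289
(1,0): Delta=0.5508 Bond=26.9542
(1,1): Delta=-0.0205 Bond=59.1011
(2,0): Delta=0.9574 Bond=18.3336
(2,1): Delta=0.3850 Bond=39.9131
(2,2): Delta=-0.1859 Bond=87.7747
V0=48.8191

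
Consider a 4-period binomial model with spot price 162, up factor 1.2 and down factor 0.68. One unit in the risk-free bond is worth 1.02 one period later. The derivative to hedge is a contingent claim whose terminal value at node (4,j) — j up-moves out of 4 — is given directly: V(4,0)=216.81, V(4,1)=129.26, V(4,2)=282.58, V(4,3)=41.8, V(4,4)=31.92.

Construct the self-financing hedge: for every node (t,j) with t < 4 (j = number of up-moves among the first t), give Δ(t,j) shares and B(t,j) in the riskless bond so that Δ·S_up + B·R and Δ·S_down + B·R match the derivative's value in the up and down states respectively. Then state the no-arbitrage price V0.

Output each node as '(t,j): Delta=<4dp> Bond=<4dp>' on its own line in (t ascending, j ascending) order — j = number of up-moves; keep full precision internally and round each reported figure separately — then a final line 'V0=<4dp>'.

Risk-neutral probability p* = (R−d)/(u−d) = (1.02−0.68)/(1.2−0.68) = 0.6538.
Payoff layer (t=4): V(4,0)=216.8100, V(4,1)=129.2600, V(4,2)=282.5800, V(4,3)=41.8000, V(4,4)=31.9200
(3,0): S=50.9380. Δ = (V_up−V_dn)/(S_up−S_dn) = (129.2600−216.8100)/(61.1256−34.6378) = -3.3053. V = [p*·129.2600 + (1−p*)·216.8100]/1.02 = 156.4370. B = V − Δ·S = 324.8024.
(3,1): S=89.8906. Δ = (V_up−V_dn)/(S_up−S_dn) = (282.5800−129.2600)/(107.8687−61.1256) = 3.2801. V = [p*·282.5800 + (1−p*)·129.2600]/1.02 = 225.0075. B = V − Δ·S = -69.8386.
(3,2): S=158.6304. Δ = (V_up−V_dn)/(S_up−S_dn) = (41.8000−282.5800)/(190.3565−107.8687) = -2.9190. V = [p*·41.8000 + (1−p*)·282.5800]/1.02 = 122.6931. B = V − Δ·S = 585.7315.
(3,3): S=279.9360. Δ = (V_up−V_dn)/(S_up−S_dn) = (31.9200−41.8000)/(335.9232−190.3565) = -0.0679. V = [p*·31.9200 + (1−p*)·41.8000]/1.02 = 34.6471. B = V − Δ·S = 53.6471.
(2,0): S=74.9088. Δ = (V_up−V_dn)/(S_up−S_dn) = (225.0075−156.4370)/(89.8906−50.9380) = 1.7604. V = [p*·225.0075 + (1−p*)·156.4370]/1.02 = 197.3251. B = V − Δ·S = 65.4587.
(2,1): S=132.1920. Δ = (V_up−V_dn)/(S_up−S_dn) = (122.6931−225.0075)/(158.6304−89.8906) = -1.4884. V = [p*·122.6931 + (1−p*)·225.0075]/1.02 = 155.0094. B = V − Δ·S = 351.7680.
(2,2): S=233.2800. Δ = (V_up−V_dn)/(S_up−S_dn) = (34.6471−122.6931)/(279.9360−158.6304) = -0.7258. V = [p*·34.6471 + (1−p*)·122.6931]/1.02 = 63.8476. B = V − Δ·S = 233.1668.
(1,0): S=110.1600. Δ = (V_up−V_dn)/(S_up−S_dn) = (155.0094−197.3251)/(132.1920−74.9088) = -0.7387. V = [p*·155.0094 + (1−p*)·197.3251]/1.02 = 166.3305. B = V − Δ·S = 247.7068.
(1,1): S=194.4000. Δ = (V_up−V_dn)/(S_up−S_dn) = (63.8476−155.0094)/(233.2800−132.1920) = -0.9018. V = [p*·63.8476 + (1−p*)·155.0094]/1.02 = 93.5329. B = V − Δ·S = 268.8442.
(0,0): S=162.0000. Δ = (V_up−V_dn)/(S_up−S_dn) = (93.5329−166.3305)/(194.4000−110.1600) = -0.8642. V = [p*·93.5329 + (1−p*)·166.3305]/1.02 = 116.4040. B = V − Δ·S = 256.3994.
Self-financing check: at every node Δ·S+B equals the discounted successor values.

(0,0): Delta=-0.8642 Bond=256.3994
(1,0): Delta=-0.7387 Bond=247.7068
(1,1): Delta=-0.9018 Bond=268.8442
(2,0): Delta=1.7604 Bond=65.4587
(2,1): Delta=-1.4884 Bond=351.7680
(2,2): Delta=-0.7258 Bond=233.1668
(3,0): Delta=-3.3053 Bond=324.8024
(3,1): Delta=3.2801 Bond=-69.8386
(3,2): Delta=-2.9190 Bond=585.7315
(3,3): Delta=-0.0679 Bond=53.6471
V0=116.4040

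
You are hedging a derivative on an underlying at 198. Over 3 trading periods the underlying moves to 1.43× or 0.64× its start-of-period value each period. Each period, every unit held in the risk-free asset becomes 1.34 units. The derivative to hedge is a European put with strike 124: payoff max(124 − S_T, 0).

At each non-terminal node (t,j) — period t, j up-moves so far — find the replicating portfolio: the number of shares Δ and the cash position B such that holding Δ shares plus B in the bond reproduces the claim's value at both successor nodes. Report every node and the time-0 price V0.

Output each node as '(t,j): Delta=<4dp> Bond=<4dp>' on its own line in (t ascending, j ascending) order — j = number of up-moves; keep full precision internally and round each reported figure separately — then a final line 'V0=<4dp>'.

(0,0): Delta=-0.0087 Bond=1.8879
(1,0): Delta=-0.1074 Bond=15.0364
(1,1): Delta=-0.0031 Bond=0.9217
(2,0): Delta=-1.0000 Bond=92.5373
(2,1): Delta=-0.0561 Bond=10.8417
(2,2): Delta=0.0000 Bond=0.0000
V0=0.1594

Under the risk-neutral measure, an up-move has probability p* = (R−d)/(u−d) = 0.8861 and values discount at R = 1.34.
Terminal payoffs: V(3,0)=72.0955, V(3,1)=8.0259, V(3,2)=0.0000, V(3,3)=0.0000
Node (2,0) S=81.1008: V=(p*·8.0259+(1−p*)·72.0955)/1.34=11.4365; Δ=(8.0259−72.0955)/(115.9741−51.9045)=-1.0000; B=V−Δ·S=92.5373
Node (2,1) S=181.2096: V=(p*·0.0000+(1−p*)·8.0259)/1.34=0.6823; Δ=(0.0000−8.0259)/(259.1297−115.9741)=-0.0561; B=V−Δ·S=10.8417
Node (2,2) S=404.8902: V=(p*·0.0000+(1−p*)·0.0000)/1.34=0.0000; Δ=(0.0000−0.0000)/(578.9930−259.1297)=0.0000; B=V−Δ·S=0.0000
Node (1,0) S=126.7200: V=(p*·0.6823+(1−p*)·11.4365)/1.34=1.4235; Δ=(0.6823−11.4365)/(181.2096−81.1008)=-0.1074; B=V−Δ·S=15.0364
Node (1,1) S=283.1400: V=(p*·0.0000+(1−p*)·0.6823)/1.34=0.0580; Δ=(0.0000−0.6823)/(404.8902−181.2096)=-0.0031; B=V−Δ·S=0.9217
Node (0,0) S=198.0000: V=(p*·0.0580+(1−p*)·1.4235)/1.34=0.1594; Δ=(0.0580−1.4235)/(283.1400−126.7200)=-0.0087; B=V−Δ·S=1.8879
Self-financing check: at every node Δ·S+B equals the discounted successor values.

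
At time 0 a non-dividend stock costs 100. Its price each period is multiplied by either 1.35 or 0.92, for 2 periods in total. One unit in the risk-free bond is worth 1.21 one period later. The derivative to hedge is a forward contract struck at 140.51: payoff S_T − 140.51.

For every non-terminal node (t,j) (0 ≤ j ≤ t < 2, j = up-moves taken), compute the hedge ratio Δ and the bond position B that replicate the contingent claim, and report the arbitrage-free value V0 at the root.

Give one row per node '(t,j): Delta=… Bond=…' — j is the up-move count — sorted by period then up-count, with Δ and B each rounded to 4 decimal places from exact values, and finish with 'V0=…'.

(0,0): Delta=1.0000 Bond=-95.9702
(1,0): Delta=1.0000 Bond=-116.1240
(1,1): Delta=1.0000 Bond=-116.1240
V0=4.0298

Since d<R<u, set p* = (R−d)/(u−d) = 0.6744; price each node as the discounted p*-expectation of its children.
Payoff layer (t=2): V(2,0)=-55.8700, V(2,1)=-16.3100, V(2,2)=41.7400
(1,0): S=92.0000. Δ = (V_up−V_dn)/(S_up−S_dn) = (-16.3100−-55.8700)/(124.2000−84.6400) = 1.0000. V = [p*·-16.3100 + (1−p*)·-55.8700]/1.21 = -24.1240. B = V − Δ·S = -116.1240.
(1,1): S=135.0000. Δ = (V_up−V_dn)/(S_up−S_dn) = (41.7400−-16.3100)/(182.2500−124.2000) = 1.0000. V = [p*·41.7400 + (1−p*)·-16.3100]/1.21 = 18.8760. B = V − Δ·S = -116.1240.
(0,0): S=100.0000. Δ = (V_up−V_dn)/(S_up−S_dn) = (18.8760−-24.1240)/(135.0000−92.0000) = 1.0000. V = [p*·18.8760 + (1−p*)·-24.1240]/1.21 = 4.0298. B = V − Δ·S = -95.9702.
The time-0 hedge costs 4.0298, which is the no-arbitrage price.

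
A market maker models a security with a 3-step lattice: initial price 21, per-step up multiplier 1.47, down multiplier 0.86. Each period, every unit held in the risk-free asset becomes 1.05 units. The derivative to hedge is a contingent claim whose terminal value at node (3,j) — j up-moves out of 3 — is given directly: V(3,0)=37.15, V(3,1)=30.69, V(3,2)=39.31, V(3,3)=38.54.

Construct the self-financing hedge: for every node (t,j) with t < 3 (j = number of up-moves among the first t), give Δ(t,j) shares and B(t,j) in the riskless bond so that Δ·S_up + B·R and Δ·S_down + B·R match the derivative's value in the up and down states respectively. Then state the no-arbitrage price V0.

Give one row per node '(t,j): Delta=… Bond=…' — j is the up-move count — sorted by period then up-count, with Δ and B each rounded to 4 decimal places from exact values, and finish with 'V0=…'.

Under the risk-neutral measure, an up-move has probability p* = (R−d)/(u−d) = 0.3115 and values discount at R = 1.05.
Payoff layer (t=3): V(3,0)=37.1500, V(3,1)=30.6900, V(3,2)=39.3100, V(3,3)=38.5400
  t=2,j=0: stock 15.5316 → up 22.8315 (V=30.6900), down 13.3572 (V=37.1500). Price 33.4646; hedge Δ=-0.6818, bond B=44.0548.
  t=2,j=1: stock 26.5482 → up 39.0259 (V=39.3100), down 22.8315 (V=30.6900). Price 31.7856; hedge Δ=0.5323, bond B=17.6545.
  t=2,j=2: stock 45.3789 → up 66.7070 (V=38.5400), down 39.0259 (V=39.3100). Price 37.2097; hedge Δ=-0.0278, bond B=38.4720.
  t=1,j=0: stock 18.0600 → up 26.5482 (V=31.7856), down 15.5316 (V=33.4646). Price 31.3730; hedge Δ=-0.1524, bond B=34.1255.
  t=1,j=1: stock 30.8700 → up 45.3789 (V=37.2097), down 26.5482 (V=31.7856). Price 31.8810; hedge Δ=0.2880, bond B=22.9892.
  t=0,j=0: stock 21.0000 → up 30.8700 (V=31.8810), down 18.0600 (V=31.3730). Price 30.0298; hedge Δ=0.0397, bond B=29.1969.
Each (Δ,B) replicates both successor values, so the strategy is self-financing and V0 is arbitrage-free.

(0,0): Delta=0.0397 Bond=29.1969
(1,0): Delta=-0.1524 Bond=34.1255
(1,1): Delta=0.2880 Bond=22.9892
(2,0): Delta=-0.6818 Bond=44.0548
(2,1): Delta=0.5323 Bond=17.6545
(2,2): Delta=-0.0278 Bond=38.4720
V0=30.0298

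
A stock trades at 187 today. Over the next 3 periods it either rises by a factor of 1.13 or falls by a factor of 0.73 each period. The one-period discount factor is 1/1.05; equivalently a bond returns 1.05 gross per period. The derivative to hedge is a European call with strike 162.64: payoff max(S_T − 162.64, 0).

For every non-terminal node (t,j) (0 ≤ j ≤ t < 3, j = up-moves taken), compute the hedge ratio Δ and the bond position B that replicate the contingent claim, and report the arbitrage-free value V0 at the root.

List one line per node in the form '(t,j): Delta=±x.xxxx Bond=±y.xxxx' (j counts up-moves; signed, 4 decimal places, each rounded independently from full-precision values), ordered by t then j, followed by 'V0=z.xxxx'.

(0,0): Delta=0.7865 Bond=-95.8036
(1,0): Delta=0.1628 Bond=-15.4536
(1,1): Delta=0.8873 Bond=-121.8788
(2,0): Delta=0.0000 Bond=0.0000
(2,1): Delta=0.1891 Bond=-20.2829
(2,2): Delta=1.0000 Bond=-154.8952
V0=51.2758

Under the risk-neutral measure, an up-move has probability p* = (R−d)/(u−d) = 0.8000 and values discount at R = 1.05.
Payoff layer (t=3): V(3,0)=0.0000, V(3,1)=0.0000, V(3,2)=11.6696, V(3,3)=107.1817
Node (2,0) S=99.6523: V=(p*·0.0000+(1−p*)·0.0000)/1.05=0.0000; Δ=(0.0000−0.0000)/(112.6071−72.7462)=0.0000; B=V−Δ·S=0.0000
Node (2,1) S=154.2563: V=(p*·11.6696+(1−p*)·0.0000)/1.05=8.8911; Δ=(11.6696−0.0000)/(174.3096−112.6071)=0.1891; B=V−Δ·S=-20.2829
Node (2,2) S=238.7803: V=(p*·107.1817+(1−p*)·11.6696)/1.05=83.8851; Δ=(107.1817−11.6696)/(269.8217−174.3096)=1.0000; B=V−Δ·S=-154.8952
Node (1,0) S=136.5100: V=(p*·8.8911+(1−p*)·0.0000)/1.05=6.7742; Δ=(8.8911−0.0000)/(154.2563−99.6523)=0.1628; B=V−Δ·S=-15.4536
Node (1,1) S=211.3100: V=(p*·83.8851+(1−p*)·8.8911)/1.05=65.6060; Δ=(83.8851−8.8911)/(238.7803−154.2563)=0.8873; B=V−Δ·S=-121.8788
Node (0,0) S=187.0000: V=(p*·65.6060+(1−p*)·6.7742)/1.05=51.2758; Δ=(65.6060−6.7742)/(211.3100−136.5100)=0.7865; B=V−Δ·S=-95.8036
Check: Δ(0,0)·S0 + B(0,0) = 51.2758 = V0.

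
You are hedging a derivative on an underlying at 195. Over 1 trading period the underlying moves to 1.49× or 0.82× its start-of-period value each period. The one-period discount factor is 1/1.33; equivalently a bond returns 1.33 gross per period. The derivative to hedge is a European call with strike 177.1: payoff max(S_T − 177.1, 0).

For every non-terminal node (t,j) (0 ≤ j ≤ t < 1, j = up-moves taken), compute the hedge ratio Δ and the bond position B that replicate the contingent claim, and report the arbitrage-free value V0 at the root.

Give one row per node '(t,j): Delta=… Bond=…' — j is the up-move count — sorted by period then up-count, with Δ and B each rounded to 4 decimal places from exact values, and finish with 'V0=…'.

(0,0): Delta=0.8684 Bond=-104.3979
V0=64.9304

Under the risk-neutral measure, an up-move has probability p* = (R−d)/(u−d) = 0.7612 and values discount at R = 1.33.
Payoff layer (t=1): V(1,0)=0.0000, V(1,1)=113.4500
(0,0): S=195.0000. Δ = (V_up−V_dn)/(S_up−S_dn) = (113.4500−0.0000)/(290.5500−159.9000) = 0.8684. V = [p*·113.4500 + (1−p*)·0.0000]/1.33 = 64.9304. B = V − Δ·S = -104.3979.
Root portfolio cost Δ·195+B reproduces V0=64.9304.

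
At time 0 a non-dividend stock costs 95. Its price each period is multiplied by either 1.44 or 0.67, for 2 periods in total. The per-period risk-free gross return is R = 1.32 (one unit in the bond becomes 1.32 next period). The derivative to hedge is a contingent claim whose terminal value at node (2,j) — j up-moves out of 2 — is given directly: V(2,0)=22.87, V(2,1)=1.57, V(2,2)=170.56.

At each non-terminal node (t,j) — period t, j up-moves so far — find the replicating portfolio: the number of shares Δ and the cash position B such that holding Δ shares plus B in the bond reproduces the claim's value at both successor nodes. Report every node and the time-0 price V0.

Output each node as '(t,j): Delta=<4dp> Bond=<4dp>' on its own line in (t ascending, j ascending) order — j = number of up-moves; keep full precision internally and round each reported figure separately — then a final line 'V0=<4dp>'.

Risk-neutral probability p* = (R−d)/(u−d) = (1.32−0.67)/(1.44−0.67) = 0.8442.
Terminal payoffs: V(2,0)=22.8700, V(2,1)=1.5700, V(2,2)=170.5600
(1,0): S=63.6500. Δ = (V_up−V_dn)/(S_up−S_dn) = (1.5700−22.8700)/(91.6560−42.6455) = -0.4346. V = [p*·1.5700 + (1−p*)·22.8700]/1.32 = 3.7042. B = V − Δ·S = 31.3665.
(1,1): S=136.8000. Δ = (V_up−V_dn)/(S_up−S_dn) = (170.5600−1.5700)/(196.9920−91.6560) = 1.6043. V = [p*·170.5600 + (1−p*)·1.5700]/1.32 = 109.2605. B = V − Δ·S = -110.2070.
(0,0): S=95.0000. Δ = (V_up−V_dn)/(S_up−S_dn) = (109.2605−3.7042)/(136.8000−63.6500) = 1.4430. V = [p*·109.2605 + (1−p*)·3.7042]/1.32 = 70.3107. B = V − Δ·S = -66.7755.
Root portfolio cost Δ·95+B reproduces V0=70.3107.

(0,0): Delta=1.4430 Bond=-66.7755
(1,0): Delta=-0.4346 Bond=31.3665
(1,1): Delta=1.6043 Bond=-110.2070
V0=70.3107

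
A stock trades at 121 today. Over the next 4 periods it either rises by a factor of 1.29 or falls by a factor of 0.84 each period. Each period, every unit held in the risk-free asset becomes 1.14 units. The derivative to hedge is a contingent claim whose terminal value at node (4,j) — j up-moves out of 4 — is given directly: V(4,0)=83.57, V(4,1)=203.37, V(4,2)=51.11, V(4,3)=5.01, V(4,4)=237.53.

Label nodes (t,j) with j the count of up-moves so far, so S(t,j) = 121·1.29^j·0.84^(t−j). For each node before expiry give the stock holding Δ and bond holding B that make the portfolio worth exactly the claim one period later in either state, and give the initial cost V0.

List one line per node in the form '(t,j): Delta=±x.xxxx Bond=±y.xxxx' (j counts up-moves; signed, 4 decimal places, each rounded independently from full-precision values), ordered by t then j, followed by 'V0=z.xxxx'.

The replicating-portfolio and risk-neutral prices coincide; use p* = (1.14−0.84)/(1.29−0.84) = 0.6667 for the latter.
Payoff layer (t=4): V(4,0)=83.5700, V(4,1)=203.3700, V(4,2)=51.1100, V(4,3)=5.0100, V(4,4)=237.5300
Node (3,0) S=71.7172: V=(p*·203.3700+(1−p*)·83.5700)/1.14=143.3655; Δ=(203.3700−83.5700)/(92.5152−60.2424)=3.7121; B=V−Δ·S=-122.8567
Node (3,1) S=110.1371: V=(p*·51.1100+(1−p*)·203.3700)/1.14=89.3538; Δ=(51.1100−203.3700)/(142.0769−92.5152)=-3.0721; B=V−Δ·S=427.7094
Node (3,2) S=169.1391: V=(p*·5.0100+(1−p*)·51.1100)/1.14=17.8743; Δ=(5.0100−51.1100)/(218.1895−142.0769)=-0.6057; B=V−Δ·S=120.3187
Node (3,3) S=259.7494: V=(p*·237.5300+(1−p*)·5.0100)/1.14=140.3713; Δ=(237.5300−5.0100)/(335.0767−218.1895)=1.9893; B=V−Δ·S=-376.3398
Node (2,0) S=85.3776: V=(p*·89.3538+(1−p*)·143.3655)/1.14=94.1734; Δ=(89.3538−143.3655)/(110.1371−71.7172)=-1.4058; B=V−Δ·S=214.1994
Node (2,1) S=131.1156: V=(p*·17.8743+(1−p*)·89.3538)/1.14=36.5796; Δ=(17.8743−89.3538)/(169.1391−110.1371)=-1.2115; B=V−Δ·S=195.4230
Node (2,2) S=201.3561: V=(p*·140.3713+(1−p*)·17.8743)/1.14=87.3149; Δ=(140.3713−17.8743)/(259.7494−169.1391)=1.3519; B=V−Δ·S=-184.9008
Node (1,0) S=101.6400: V=(p*·36.5796+(1−p*)·94.1734)/1.14=48.9277; Δ=(36.5796−94.1734)/(131.1156−85.3776)=-1.2592; B=V−Δ·S=176.9139
Node (1,1) S=156.0900: V=(p*·87.3149+(1−p*)·36.5796)/1.14=61.7571; Δ=(87.3149−36.5796)/(201.3561−131.1156)=0.7223; B=V−Δ·S=-50.9879
Node (0,0) S=121.0000: V=(p*·61.7571+(1−p*)·48.9277)/1.14=50.4216; Δ=(61.7571−48.9277)/(156.0900−101.6400)=0.2356; B=V−Δ·S=21.9117
The time-0 hedge costs 50.4216, which is the no-arbitrage price.

(0,0): Delta=0.2356 Bond=21.9117
(1,0): Delta=-1.2592 Bond=176.9139
(1,1): Delta=0.7223 Bond=-50.9879
(2,0): Delta=-1.4058 Bond=214.1994
(2,1): Delta=-1.2115 Bond=195.4230
(2,2): Delta=1.3519 Bond=-184.9008
(3,0): Delta=3.7121 Bond=-122.8567
(3,1): Delta=-3.0721 Bond=427.7094
(3,2): Delta=-0.6057 Bond=120.3187
(3,3): Delta=1.9893 Bond=-376.3398
V0=50.4216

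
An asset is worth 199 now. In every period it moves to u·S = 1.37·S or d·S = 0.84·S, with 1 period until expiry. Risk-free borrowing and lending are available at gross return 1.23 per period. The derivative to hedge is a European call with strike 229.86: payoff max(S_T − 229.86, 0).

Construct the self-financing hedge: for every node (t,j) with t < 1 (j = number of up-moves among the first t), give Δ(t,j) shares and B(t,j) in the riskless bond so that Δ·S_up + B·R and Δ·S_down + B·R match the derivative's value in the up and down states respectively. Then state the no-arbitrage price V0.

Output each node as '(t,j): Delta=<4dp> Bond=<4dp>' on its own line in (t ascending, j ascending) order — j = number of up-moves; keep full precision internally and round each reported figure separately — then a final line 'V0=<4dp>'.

(0,0): Delta=0.4055 Bond=-55.1109
V0=25.5872

Under the risk-neutral measure, an up-move has probability p* = (R−d)/(u−d) = 0.7358 and values discount at R = 1.23.
Terminal payoffs: V(1,0)=0.0000, V(1,1)=42.7700
(0,0): S=199.0000. Δ = (V_up−V_dn)/(S_up−S_dn) = (42.7700−0.0000)/(272.6300−167.1600) = 0.4055. V = [p*·42.7700 + (1−p*)·0.0000]/1.23 = 25.5872. B = V − Δ·S = -55.1109.
Self-financing check: at every node Δ·S+B equals the discounted successor values.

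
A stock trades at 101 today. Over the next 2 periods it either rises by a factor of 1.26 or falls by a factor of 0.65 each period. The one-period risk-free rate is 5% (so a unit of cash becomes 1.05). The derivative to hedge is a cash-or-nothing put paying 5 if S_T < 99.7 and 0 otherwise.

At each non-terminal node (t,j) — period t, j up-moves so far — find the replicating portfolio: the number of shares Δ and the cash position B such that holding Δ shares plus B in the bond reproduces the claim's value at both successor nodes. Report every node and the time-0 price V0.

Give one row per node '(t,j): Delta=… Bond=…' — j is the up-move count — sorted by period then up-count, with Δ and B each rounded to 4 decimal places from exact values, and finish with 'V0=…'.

Since d<R<u, set p* = (R−d)/(u−d) = 0.6557; price each node as the discounted p*-expectation of its children.
Terminal payoffs: V(2,0)=5.0000, V(2,1)=5.0000, V(2,2)=0.0000
Node (1,0) S=65.6500: V=(p*·5.0000+(1−p*)·5.0000)/1.05=4.7619; Δ=(5.0000−5.0000)/(82.7190−42.6725)=0.0000; B=V−Δ·S=4.7619
Node (1,1) S=127.2600: V=(p*·0.0000+(1−p*)·5.0000)/1.05=1.6393; Δ=(0.0000−5.0000)/(160.3476−82.7190)=-0.0644; B=V−Δ·S=9.8361
Node (0,0) S=101.0000: V=(p*·1.6393+(1−p*)·4.7619)/1.05=2.5851; Δ=(1.6393−4.7619)/(127.2600−65.6500)=-0.0507; B=V−Δ·S=7.7040
Check: Δ(0,0)·S0 + B(0,0) = 2.5851 = V0.

(0,0): Delta=-0.0507 Bond=7.7040
(1,0): Delta=0.0000 Bond=4.7619
(1,1): Delta=-0.0644 Bond=9.8361
V0=2.5851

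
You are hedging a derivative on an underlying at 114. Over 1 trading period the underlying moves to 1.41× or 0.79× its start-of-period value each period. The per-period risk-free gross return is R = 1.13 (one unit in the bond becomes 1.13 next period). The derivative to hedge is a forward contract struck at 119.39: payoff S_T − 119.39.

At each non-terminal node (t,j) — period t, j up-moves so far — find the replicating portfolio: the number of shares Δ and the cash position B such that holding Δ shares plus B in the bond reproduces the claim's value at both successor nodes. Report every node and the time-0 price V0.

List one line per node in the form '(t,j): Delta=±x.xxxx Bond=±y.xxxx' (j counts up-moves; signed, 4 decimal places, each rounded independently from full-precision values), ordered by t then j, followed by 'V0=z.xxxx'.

Since d<R<u, set p* = (R−d)/(u−d) = 0.5484; price each node as the discounted p*-expectation of its children.
At expiry t=1: V(1,0)=-29.3300, V(1,1)=41.3500
  t=0,j=0: stock 114.0000 → up 160.7400 (V=41.3500), down 90.0600 (V=-29.3300). Price 8.3451; hedge Δ=1.0000, bond B=-105.6549.
Root portfolio cost Δ·114+B reproduces V0=8.3451.

(0,0): Delta=1.0000 Bond=-105.6549
V0=8.3451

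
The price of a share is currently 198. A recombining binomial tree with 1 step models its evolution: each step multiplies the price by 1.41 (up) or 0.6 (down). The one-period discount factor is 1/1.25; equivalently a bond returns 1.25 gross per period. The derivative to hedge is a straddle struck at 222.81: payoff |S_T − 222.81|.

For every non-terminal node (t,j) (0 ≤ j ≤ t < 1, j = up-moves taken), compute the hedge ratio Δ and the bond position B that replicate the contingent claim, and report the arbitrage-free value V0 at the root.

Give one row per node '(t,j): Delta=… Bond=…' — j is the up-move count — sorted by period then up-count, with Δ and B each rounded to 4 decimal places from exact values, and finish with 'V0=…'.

(0,0): Delta=-0.2970 Bond=111.4391
V0=52.6243

Under the risk-neutral measure, an up-move has probability p* = (R−d)/(u−d) = 0.8025 and values discount at R = 1.25.
Terminal payoffs: V(1,0)=104.0100, V(1,1)=56.3700
(0,0): S=198.0000. Δ = (V_up−V_dn)/(S_up−S_dn) = (56.3700−104.0100)/(279.1800−118.8000) = -0.2970. V = [p*·56.3700 + (1−p*)·104.0100]/1.25 = 52.6243. B = V − Δ·S = 111.4391.
The time-0 hedge costs 52.6243, which is the no-arbitrage price.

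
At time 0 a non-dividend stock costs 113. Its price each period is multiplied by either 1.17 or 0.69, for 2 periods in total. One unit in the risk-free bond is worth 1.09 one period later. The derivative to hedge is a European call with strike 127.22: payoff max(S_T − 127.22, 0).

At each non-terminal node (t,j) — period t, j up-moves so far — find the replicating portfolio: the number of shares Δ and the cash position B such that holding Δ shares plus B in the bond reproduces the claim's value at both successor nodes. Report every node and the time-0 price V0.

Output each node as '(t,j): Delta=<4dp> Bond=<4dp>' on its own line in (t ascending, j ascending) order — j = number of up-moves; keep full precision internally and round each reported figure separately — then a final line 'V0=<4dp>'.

Since d<R<u, set p* = (R−d)/(u−d) = 0.8333; price each node as the discounted p*-expectation of its children.
Terminal payoffs: V(2,0)=0.0000, V(2,1)=0.0000, V(2,2)=27.4657
  t=1,j=0: stock 77.9700 → up 91.2249 (V=0.0000), down 53.7993 (V=0.0000). Price 0.0000; hedge Δ=0.0000, bond B=0.0000.
  t=1,j=1: stock 132.2100 → up 154.6857 (V=27.4657), down 91.2249 (V=0.0000). Price 20.9982; hedge Δ=0.4328, bond B=-36.2220.
  t=0,j=0: stock 113.0000 → up 132.2100 (V=20.9982), down 77.9700 (V=0.0000). Price 16.0537; hedge Δ=0.3871, bond B=-27.6926.
Root portfolio cost Δ·113+B reproduces V0=16.0537.

(0,0): Delta=0.3871 Bond=-27.6926
(1,0): Delta=0.0000 Bond=0.0000
(1,1): Delta=0.4328 Bond=-36.2220
V0=16.0537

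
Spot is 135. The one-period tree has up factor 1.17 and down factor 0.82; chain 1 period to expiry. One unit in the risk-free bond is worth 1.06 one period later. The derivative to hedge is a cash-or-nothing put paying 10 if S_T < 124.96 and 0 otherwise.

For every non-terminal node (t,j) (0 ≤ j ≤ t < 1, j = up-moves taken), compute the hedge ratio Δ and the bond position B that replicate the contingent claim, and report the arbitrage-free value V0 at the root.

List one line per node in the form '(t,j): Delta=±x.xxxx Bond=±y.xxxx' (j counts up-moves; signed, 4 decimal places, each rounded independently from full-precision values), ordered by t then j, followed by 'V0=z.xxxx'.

(0,0): Delta=-0.2116 Bond=31.5364
V0=2.9650

No-arbitrage ⇒ martingale measure with p* = (R−d)/(u−d) = 0.6857.
Terminal values V(1,·): V(1,0)=10.0000, V(1,1)=0.0000
Node (0,0) S=135.0000: V=(p*·0.0000+(1−p*)·10.0000)/1.06=2.9650; Δ=(0.0000−10.0000)/(157.9500−110.7000)=-0.2116; B=V−Δ·S=31.5364
Each (Δ,B) replicates both successor values, so the strategy is self-financing and V0 is arbitrage-free.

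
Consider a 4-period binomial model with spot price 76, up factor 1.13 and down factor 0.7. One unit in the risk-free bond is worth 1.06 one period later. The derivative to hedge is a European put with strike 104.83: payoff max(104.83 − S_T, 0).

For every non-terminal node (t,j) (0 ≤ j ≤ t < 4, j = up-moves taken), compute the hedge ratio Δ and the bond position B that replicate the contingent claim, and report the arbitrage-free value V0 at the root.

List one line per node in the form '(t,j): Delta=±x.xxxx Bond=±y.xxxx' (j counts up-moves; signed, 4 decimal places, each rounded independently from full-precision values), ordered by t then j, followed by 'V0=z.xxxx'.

(0,0): Delta=-0.7122 Bond=68.5933
(1,0): Delta=-1.0000 Bond=88.0173
(1,1): Delta=-0.6776 Bond=69.7323
(2,0): Delta=-1.0000 Bond=93.2983
(2,1): Delta=-1.0000 Bond=93.2983
(2,2): Delta=-0.6388 Bond=70.1475
(3,0): Delta=-1.0000 Bond=98.8962
(3,1): Delta=-1.0000 Bond=98.8962
(3,2): Delta=-1.0000 Bond=98.8962
(3,3): Delta=-0.5952 Bond=69.5847
V0=14.4624

Since d<R<u, set p* = (R−d)/(u−d) = 0.8372; price each node as the discounted p*-expectation of its children.
Payoff layer (t=4): V(4,0)=86.5824, V(4,1)=75.3732, V(4,2)=57.2782, V(4,3)=28.0679, V(4,4)=0.0000
Node (3,0) S=26.0680: V=(p*·75.3732+(1−p*)·86.5824)/1.06=72.8282; Δ=(75.3732−86.5824)/(29.4568−18.2476)=-1.0000; B=V−Δ·S=98.8962
Node (3,1) S=42.0812: V=(p*·57.2782+(1−p*)·75.3732)/1.06=56.8150; Δ=(57.2782−75.3732)/(47.5518−29.4568)=-1.0000; B=V−Δ·S=98.8962
Node (3,2) S=67.9311: V=(p*·28.0679+(1−p*)·57.2782)/1.06=30.9651; Δ=(28.0679−57.2782)/(76.7621−47.5518)=-1.0000; B=V−Δ·S=98.8962
Node (3,3) S=109.6602: V=(p*·0.0000+(1−p*)·28.0679)/1.06=4.3106; Δ=(0.0000−28.0679)/(123.9160−76.7621)=-0.5952; B=V−Δ·S=69.5847
Node (2,0) S=37.2400: V=(p*·56.8150+(1−p*)·72.8282)/1.06=56.0583; Δ=(56.8150−72.8282)/(42.0812−26.0680)=-1.0000; B=V−Δ·S=93.2983
Node (2,1) S=60.1160: V=(p*·30.9651+(1−p*)·56.8150)/1.06=33.1823; Δ=(30.9651−56.8150)/(67.9311−42.0812)=-1.0000; B=V−Δ·S=93.2983
Node (2,2) S=97.0444: V=(p*·4.3106+(1−p*)·30.9651)/1.06=8.1601; Δ=(4.3106−30.9651)/(109.6602−67.9311)=-0.6388; B=V−Δ·S=70.1475
Node (1,0) S=53.2000: V=(p*·33.1823+(1−p*)·56.0583)/1.06=34.8173; Δ=(33.1823−56.0583)/(60.1160−37.2400)=-1.0000; B=V−Δ·S=88.0173
Node (1,1) S=85.8800: V=(p*·8.1601+(1−p*)·33.1823)/1.06=11.5410; Δ=(8.1601−33.1823)/(97.0444−60.1160)=-0.6776; B=V−Δ·S=69.7323
Node (0,0) S=76.0000: V=(p*·11.5410+(1−p*)·34.8173)/1.06=14.4624; Δ=(11.5410−34.8173)/(85.8800−53.2000)=-0.7122; B=V−Δ·S=68.5933
The time-0 hedge costs 14.4624, which is the no-arbitrage price.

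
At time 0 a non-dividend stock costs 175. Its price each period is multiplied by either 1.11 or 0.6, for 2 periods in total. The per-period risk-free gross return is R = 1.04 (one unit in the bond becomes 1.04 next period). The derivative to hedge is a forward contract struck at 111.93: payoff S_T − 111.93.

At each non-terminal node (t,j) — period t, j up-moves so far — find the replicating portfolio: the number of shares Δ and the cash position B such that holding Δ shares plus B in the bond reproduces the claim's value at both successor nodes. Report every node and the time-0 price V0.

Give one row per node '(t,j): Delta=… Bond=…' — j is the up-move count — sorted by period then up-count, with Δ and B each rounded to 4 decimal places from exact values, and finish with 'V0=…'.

No-arbitrage ⇒ martingale measure with p* = (R−d)/(u−d) = 0.8627.
At expiry t=2: V(2,0)=-48.9300, V(2,1)=4.6200, V(2,2)=103.6875
(1,0): S=105.0000. Δ = (V_up−V_dn)/(S_up−S_dn) = (4.6200−-48.9300)/(116.5500−63.0000) = 1.0000. V = [p*·4.6200 + (1−p*)·-48.9300]/1.04 = -2.6250. B = V − Δ·S = -107.6250.
(1,1): S=194.2500. Δ = (V_up−V_dn)/(S_up−S_dn) = (103.6875−4.6200)/(215.6175−116.5500) = 1.0000. V = [p*·103.6875 + (1−p*)·4.6200]/1.04 = 86.6250. B = V − Δ·S = -107.6250.
(0,0): S=175.0000. Δ = (V_up−V_dn)/(S_up−S_dn) = (86.6250−-2.6250)/(194.2500−105.0000) = 1.0000. V = [p*·86.6250 + (1−p*)·-2.6250]/1.04 = 71.5144. B = V − Δ·S = -103.4856.
Check: Δ(0,0)·S0 + B(0,0) = 71.5144 = V0.

(0,0): Delta=1.0000 Bond=-103.4856
(1,0): Delta=1.0000 Bond=-107.6250
(1,1): Delta=1.0000 Bond=-107.6250
V0=71.5144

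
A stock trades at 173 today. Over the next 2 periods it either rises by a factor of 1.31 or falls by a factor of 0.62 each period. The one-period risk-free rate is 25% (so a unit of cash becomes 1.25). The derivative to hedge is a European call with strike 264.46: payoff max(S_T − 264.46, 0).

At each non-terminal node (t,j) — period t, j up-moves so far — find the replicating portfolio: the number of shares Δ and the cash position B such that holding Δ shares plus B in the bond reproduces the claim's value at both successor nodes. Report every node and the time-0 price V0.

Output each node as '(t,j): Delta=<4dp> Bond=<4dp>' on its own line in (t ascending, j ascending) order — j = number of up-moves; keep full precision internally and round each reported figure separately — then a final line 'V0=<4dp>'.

(0,0): Delta=0.1984 Bond=-17.0254
(1,0): Delta=0.0000 Bond=0.0000
(1,1): Delta=0.2074 Bond=-23.3086
V0=17.3000

No-arbitrage ⇒ martingale measure with p* = (R−d)/(u−d) = 0.9130.
Payoff layer (t=2): V(2,0)=0.0000, V(2,1)=0.0000, V(2,2)=32.4253
  t=1,j=0: stock 107.2600 → up 140.5106 (V=0.0000), down 66.5012 (V=0.0000). Price 0.0000; hedge Δ=0.0000, bond B=0.0000.
  t=1,j=1: stock 226.6300 → up 296.8853 (V=32.4253), down 140.5106 (V=0.0000). Price 23.6846; hedge Δ=0.2074, bond B=-23.3086.
  t=0,j=0: stock 173.0000 → up 226.6300 (V=23.6846), down 107.2600 (V=0.0000). Price 17.3000; hedge Δ=0.1984, bond B=-17.0254.
Each (Δ,B) replicates both successor values, so the strategy is self-financing and V0 is arbitrage-free.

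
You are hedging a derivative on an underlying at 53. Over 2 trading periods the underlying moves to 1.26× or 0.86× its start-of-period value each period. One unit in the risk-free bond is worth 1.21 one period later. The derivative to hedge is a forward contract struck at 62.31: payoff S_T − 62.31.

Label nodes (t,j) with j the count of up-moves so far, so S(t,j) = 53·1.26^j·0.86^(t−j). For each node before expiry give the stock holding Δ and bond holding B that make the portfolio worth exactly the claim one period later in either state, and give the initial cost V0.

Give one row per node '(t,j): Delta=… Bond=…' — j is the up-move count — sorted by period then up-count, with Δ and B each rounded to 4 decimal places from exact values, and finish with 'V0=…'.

(0,0): Delta=1.0000 Bond=-42.5586
(1,0): Delta=1.0000 Bond=-51.4959
(1,1): Delta=1.0000 Bond=-51.4959
V0=10.4414

Since d<R<u, set p* = (R−d)/(u−d) = 0.8750; price each node as the discounted p*-expectation of its children.
Terminal values V(2,·): V(2,0)=-23.1112, V(2,1)=-4.8792, V(2,2)=21.8328
  t=1,j=0: stock 45.5800 → up 57.4308 (V=-4.8792), down 39.1988 (V=-23.1112). Price -5.9159; hedge Δ=1.0000, bond B=-51.4959.
  t=1,j=1: stock 66.7800 → up 84.1428 (V=21.8328), down 57.4308 (V=-4.8792). Price 15.2841; hedge Δ=1.0000, bond B=-51.4959.
  t=0,j=0: stock 53.0000 → up 66.7800 (V=15.2841), down 45.5800 (V=-5.9159). Price 10.4414; hedge Δ=1.0000, bond B=-42.5586.
Self-financing check: at every node Δ·S+B equals the discounted successor values.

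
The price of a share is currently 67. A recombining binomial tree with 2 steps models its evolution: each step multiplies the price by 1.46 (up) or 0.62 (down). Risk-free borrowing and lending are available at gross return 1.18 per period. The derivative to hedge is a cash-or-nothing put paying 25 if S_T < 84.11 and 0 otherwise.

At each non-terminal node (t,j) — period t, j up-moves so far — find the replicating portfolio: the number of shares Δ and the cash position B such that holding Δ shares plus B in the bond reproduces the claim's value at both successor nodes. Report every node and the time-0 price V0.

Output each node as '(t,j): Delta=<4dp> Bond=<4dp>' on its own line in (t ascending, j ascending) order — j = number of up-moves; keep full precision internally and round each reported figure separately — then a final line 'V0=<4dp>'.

Under the risk-neutral measure, an up-move has probability p* = (R−d)/(u−d) = 0.6667 and values discount at R = 1.18.
Terminal values V(2,·): V(2,0)=25.0000, V(2,1)=25.0000, V(2,2)=0.0000
  t=1,j=0: stock 41.5400 → up 60.6484 (V=25.0000), down 25.7548 (V=25.0000). Price 21.1864; hedge Δ=0.0000, bond B=21.1864.
  t=1,j=1: stock 97.8200 → up 142.8172 (V=0.0000), down 60.6484 (V=25.0000). Price 7.0621; hedge Δ=-0.3043, bond B=36.8241.
  t=0,j=0: stock 67.0000 → up 97.8200 (V=7.0621), down 41.5400 (V=21.1864). Price 9.9748; hedge Δ=-0.2510, bond B=26.7894.
Self-financing check: at every node Δ·S+B equals the discounted successor values.

(0,0): Delta=-0.2510 Bond=26.7894
(1,0): Delta=0.0000 Bond=21.1864
(1,1): Delta=-0.3043 Bond=36.8241
V0=9.9748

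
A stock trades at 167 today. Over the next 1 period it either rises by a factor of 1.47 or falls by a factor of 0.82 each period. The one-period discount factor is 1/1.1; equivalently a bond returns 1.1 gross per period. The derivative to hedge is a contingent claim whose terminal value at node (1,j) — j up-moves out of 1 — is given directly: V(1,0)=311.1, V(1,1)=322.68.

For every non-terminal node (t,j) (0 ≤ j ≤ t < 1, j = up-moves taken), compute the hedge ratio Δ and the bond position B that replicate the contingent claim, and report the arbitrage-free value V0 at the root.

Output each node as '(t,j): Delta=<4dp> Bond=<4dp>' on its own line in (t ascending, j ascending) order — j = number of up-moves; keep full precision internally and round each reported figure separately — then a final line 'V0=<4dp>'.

(0,0): Delta=0.1067 Bond=269.5376
V0=287.3530

Under the risk-neutral measure, an up-move has probability p* = (R−d)/(u−d) = 0.4308 and values discount at R = 1.1.
At expiry t=1: V(1,0)=311.1000, V(1,1)=322.6800
  t=0,j=0: stock 167.0000 → up 245.4900 (V=322.6800), down 136.9400 (V=311.1000). Price 287.3530; hedge Δ=0.1067, bond B=269.5376.
The time-0 hedge costs 287.3530, which is the no-arbitrage price.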